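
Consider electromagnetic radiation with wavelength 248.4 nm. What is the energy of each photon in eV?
4.9913 eV

Using E = hf = hc/λ:

E = hc/λ = (6.626×10⁻³⁴ J·s)(3×10⁸ m/s) / (248.4×10⁻⁹ m)
E = 4.9913 eV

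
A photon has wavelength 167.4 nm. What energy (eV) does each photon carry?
7.4065 eV

Using E = hf = hc/λ:

E = hc/λ = (6.626×10⁻³⁴ J·s)(3×10⁸ m/s) / (167.4×10⁻⁹ m)
E = 7.4065 eV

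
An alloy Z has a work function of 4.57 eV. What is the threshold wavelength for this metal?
271.30 nm

The threshold wavelength is when the photon energy equals the work function:
hc/λ₀ = φ

Solving for λ₀:
λ₀ = hc/φ = (6.626×10⁻³⁴ J·s)(3×10⁸ m/s) / (4.57 eV × 1.602×10⁻¹⁹ J/eV)
λ₀ = 271.30 nm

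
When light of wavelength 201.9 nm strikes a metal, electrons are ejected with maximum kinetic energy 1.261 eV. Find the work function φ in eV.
4.88 eV

From Einstein's photoelectric equation: KE_max = hf - φ = hc/λ - φ

Rearranging for φ:
φ = hc/λ - KE_max

Calculate photon energy:
E_photon = hc/λ = 6.1409 eV

Therefore:
φ = 6.1409 - 1.261 = 4.88 eV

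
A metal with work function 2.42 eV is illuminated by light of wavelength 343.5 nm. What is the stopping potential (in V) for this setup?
1.1894 V

The stopping potential V_s satisfies: eV_s = KE_max

First, find KE_max using Einstein's equation:
E_photon = hc/λ = 3.6094 eV
KE_max = E_photon - φ = 3.6094 - 2.42 = 1.1894 eV

Since eV_s = KE_max:
V_s = KE_max/e = 1.1894 V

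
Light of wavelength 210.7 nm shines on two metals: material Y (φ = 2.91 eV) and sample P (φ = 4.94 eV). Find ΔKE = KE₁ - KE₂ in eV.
2.0300 eV

Using KE_max = hc/λ - φ for each metal:

Photon energy: E = hc/λ = 5.8844 eV

For material Y (φ₁ = 2.91 eV):
KE₁ = E - φ₁ = 5.8844 - 2.91 = 2.9744 eV

For sample P (φ₂ = 4.94 eV):
KE₂ = E - φ₂ = 5.8844 - 4.94 = 0.9444 eV

Difference:
ΔKE = KE₁ - KE₂ = 2.9744 - 0.9444 = 2.0300 eV

Note: The difference equals the difference in work functions: 4.94 - 2.91 = 2.03 eV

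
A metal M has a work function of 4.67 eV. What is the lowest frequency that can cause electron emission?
1.1292e+15 Hz

The threshold frequency is when the photon energy equals the work function:
hf₀ = φ

Solving for f₀:
f₀ = φ/h = (4.67 eV × 1.602×10⁻¹⁹ J/eV) / (6.626×10⁻³⁴ J·s)
f₀ = 1.1292e+15 Hz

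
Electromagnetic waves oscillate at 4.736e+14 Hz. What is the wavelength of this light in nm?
633.01 nm

Using the wave equation: c = fλ

Solving for wavelength:
λ = c/f = (3×10⁸ m/s) / (4.736e+14 Hz)
λ = 633.01 nm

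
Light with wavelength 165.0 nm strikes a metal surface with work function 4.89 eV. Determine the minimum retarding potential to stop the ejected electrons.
2.6242 V

The stopping potential V_s satisfies: eV_s = KE_max

First, find KE_max using Einstein's equation:
E_photon = hc/λ = 7.5142 eV
KE_max = E_photon - φ = 7.5142 - 4.89 = 2.6242 eV

Since eV_s = KE_max:
V_s = KE_max/e = 2.6242 V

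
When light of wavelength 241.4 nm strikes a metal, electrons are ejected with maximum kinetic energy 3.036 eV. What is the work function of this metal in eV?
2.10 eV

From Einstein's photoelectric equation: KE_max = hf - φ = hc/λ - φ

Rearranging for φ:
φ = hc/λ - KE_max

Calculate photon energy:
E_photon = hc/λ = 5.1360 eV

Therefore:
φ = 5.1360 - 3.036 = 2.10 eV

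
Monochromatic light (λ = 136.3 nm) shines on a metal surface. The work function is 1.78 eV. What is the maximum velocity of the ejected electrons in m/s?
1.6043e+06 m/s

First, find the maximum kinetic energy:
E_photon = hc/λ = 9.0964 eV
KE_max = E_photon - φ = 9.0964 - 1.78 = 7.3164 eV

Convert to Joules: KE_max = 7.3164 × 1.602×10⁻¹⁹ J = 1.1722e-18 J

Then use KE = ½mv² to find velocity:
v = √(2·KE/m) = √(2 × 1.1722e-18 J / 9.109e-31 kg)
v = 1.6043e+06 m/s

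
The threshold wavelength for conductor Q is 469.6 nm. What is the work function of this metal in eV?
2.64 eV

At the threshold wavelength, photon energy equals work function:
φ = hc/λ₀

Calculating:
φ = (6.626×10⁻³⁴ J·s)(3×10⁸ m/s) / (469.6×10⁻⁹ m)
φ = 2.64 eV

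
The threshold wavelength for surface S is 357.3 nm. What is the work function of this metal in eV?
3.47 eV

At the threshold wavelength, photon energy equals work function:
φ = hc/λ₀

Calculating:
φ = (6.626×10⁻³⁴ J·s)(3×10⁸ m/s) / (357.3×10⁻⁹ m)
φ = 3.47 eV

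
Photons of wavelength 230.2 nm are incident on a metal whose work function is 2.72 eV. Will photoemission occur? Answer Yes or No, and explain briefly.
Yes

For photoemission, the photon energy must exceed the work function.

Photon energy: E = hc/λ = 5.3859 eV
Work function: φ = 2.72 eV

Since E_photon (5.3859 eV) > φ (2.72 eV), photoemission WILL occur.
The threshold wavelength is λ₀ = hc/φ = 455.8 nm.
Since 230.2 nm < 455.8 nm, the light has sufficient energy.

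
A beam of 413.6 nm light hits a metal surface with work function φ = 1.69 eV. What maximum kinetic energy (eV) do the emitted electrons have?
1.3077 eV

Using Einstein's photoelectric equation: KE_max = hf - φ = hc/λ - φ

First, calculate the photon energy:
E_photon = hc/λ = (6.626×10⁻³⁴ J·s)(3×10⁸ m/s) / (413.6×10⁻⁹ m)
E_photon = 2.9977 eV

Then, the maximum kinetic energy:
KE_max = E_photon - φ = 2.9977 eV - 1.69 eV = 1.3077 eV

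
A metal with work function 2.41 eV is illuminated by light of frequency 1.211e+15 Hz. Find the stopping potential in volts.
2.5983 V

The stopping potential V_s satisfies: eV_s = KE_max

First, find KE_max using Einstein's equation:
E_photon = hf = (6.626×10⁻³⁴ J·s)(1.211e+15 Hz) = 5.0083 eV
KE_max = E_photon - φ = 5.0083 - 2.41 = 2.5983 eV

Since eV_s = KE_max:
V_s = KE_max/e = 2.5983 V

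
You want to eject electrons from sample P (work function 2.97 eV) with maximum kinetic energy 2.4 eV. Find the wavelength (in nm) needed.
230.88 nm

From Einstein's equation: KE_max = hc/λ - φ

Rearranging for λ:
hc/λ = KE_max + φ
λ = hc/(KE_max + φ)

Required photon energy:
E_photon = KE_max + φ = 2.4 + 2.97 = 5.37 eV

Required wavelength:
λ = hc/E_photon = (6.626×10⁻³⁴)(3×10⁸) / (5.37 × 1.602×10⁻¹⁹)
λ = 230.88 nm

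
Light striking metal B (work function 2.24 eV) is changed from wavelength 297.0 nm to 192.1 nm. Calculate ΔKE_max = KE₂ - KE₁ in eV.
2.2796 eV

Using Einstein's equation: KE_max = hc/λ - φ

For λ₁ = 297.0 nm:
KE₁ = hc/λ₁ - φ = 4.1746 - 2.24 = 1.9346 eV

For λ₂ = 192.1 nm:
KE₂ = hc/λ₂ - φ = 6.4541 - 2.24 = 4.2141 eV

Change in KE:
ΔKE = KE₂ - KE₁ = 4.2141 - 1.9346 = 2.2796 eV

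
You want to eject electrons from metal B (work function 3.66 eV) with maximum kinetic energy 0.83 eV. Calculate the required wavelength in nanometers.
276.13 nm

From Einstein's equation: KE_max = hc/λ - φ

Rearranging for λ:
hc/λ = KE_max + φ
λ = hc/(KE_max + φ)

Required photon energy:
E_photon = KE_max + φ = 0.83 + 3.66 = 4.49 eV

Required wavelength:
λ = hc/E_photon = (6.626×10⁻³⁴)(3×10⁸) / (4.49 × 1.602×10⁻¹⁹)
λ = 276.13 nm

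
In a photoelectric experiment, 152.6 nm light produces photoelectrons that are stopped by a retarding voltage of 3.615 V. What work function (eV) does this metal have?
4.51 eV

The stopping potential gives the maximum kinetic energy: KE_max = eV_s = 3.615 eV

From Einstein's photoelectric equation: KE_max = hc/λ - φ
Rearranging: φ = hc/λ - KE_max

Calculate photon energy:
E_photon = hc/λ = (6.626×10⁻³⁴ J·s)(3×10⁸ m/s) / (152.6×10⁻⁹ m) = 8.1248 eV

Therefore:
φ = 8.1248 - 3.615 = 4.51 eV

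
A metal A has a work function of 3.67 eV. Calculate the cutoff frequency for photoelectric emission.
8.8740e+14 Hz

The threshold frequency is when the photon energy equals the work function:
hf₀ = φ

Solving for f₀:
f₀ = φ/h = (3.67 eV × 1.602×10⁻¹⁹ J/eV) / (6.626×10⁻³⁴ J·s)
f₀ = 8.8740e+14 Hz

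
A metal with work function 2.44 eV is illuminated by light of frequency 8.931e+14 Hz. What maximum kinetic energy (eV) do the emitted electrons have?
1.2536 eV

Using Einstein's photoelectric equation: KE_max = hf - φ

First, calculate the photon energy:
E_photon = hf = (6.626×10⁻³⁴ J·s)(8.931e+14 Hz)
E_photon = 3.6936 eV

Then, the maximum kinetic energy:
KE_max = E_photon - φ = 3.6936 eV - 2.44 eV = 1.2536 eV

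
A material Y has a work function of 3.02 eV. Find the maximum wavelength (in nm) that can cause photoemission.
410.54 nm

The threshold wavelength is when the photon energy equals the work function:
hc/λ₀ = φ

Solving for λ₀:
λ₀ = hc/φ = (6.626×10⁻³⁴ J·s)(3×10⁸ m/s) / (3.02 eV × 1.602×10⁻¹⁹ J/eV)
λ₀ = 410.54 nm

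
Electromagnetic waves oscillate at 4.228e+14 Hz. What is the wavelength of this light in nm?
709.06 nm

Using the wave equation: c = fλ

Solving for wavelength:
λ = c/f = (3×10⁸ m/s) / (4.228e+14 Hz)
λ = 709.06 nm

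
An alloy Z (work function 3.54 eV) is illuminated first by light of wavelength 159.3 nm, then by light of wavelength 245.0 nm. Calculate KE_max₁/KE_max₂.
2.7904

Using Einstein's equation: KE_max = hc/λ - φ

For λ₁ = 159.3 nm:
E₁ = hc/λ₁ = 7.7831 eV
KE₁ = E₁ - φ = 7.7831 - 3.54 = 4.2431 eV

For λ₂ = 245.0 nm:
E₂ = hc/λ₂ = 5.0606 eV
KE₂ = E₂ - φ = 5.0606 - 3.54 = 1.5206 eV

Ratio: KE₁/KE₂ = 4.2431/1.5206 = 2.7904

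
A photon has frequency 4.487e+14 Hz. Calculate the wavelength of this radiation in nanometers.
668.14 nm

Using the wave equation: c = fλ

Solving for wavelength:
λ = c/f = (3×10⁸ m/s) / (4.487e+14 Hz)
λ = 668.14 nm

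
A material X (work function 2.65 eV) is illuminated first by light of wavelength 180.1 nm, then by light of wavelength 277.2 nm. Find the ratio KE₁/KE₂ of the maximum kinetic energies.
2.3230

Using Einstein's equation: KE_max = hc/λ - φ

For λ₁ = 180.1 nm:
E₁ = hc/λ₁ = 6.8842 eV
KE₁ = E₁ - φ = 6.8842 - 2.65 = 4.2342 eV

For λ₂ = 277.2 nm:
E₂ = hc/λ₂ = 4.4727 eV
KE₂ = E₂ - φ = 4.4727 - 2.65 = 1.8227 eV

Ratio: KE₁/KE₂ = 4.2342/1.8227 = 2.3230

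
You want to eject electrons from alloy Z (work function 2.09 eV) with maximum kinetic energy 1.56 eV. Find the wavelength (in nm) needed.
339.68 nm

From Einstein's equation: KE_max = hc/λ - φ

Rearranging for λ:
hc/λ = KE_max + φ
λ = hc/(KE_max + φ)

Required photon energy:
E_photon = KE_max + φ = 1.56 + 2.09 = 3.65 eV

Required wavelength:
λ = hc/E_photon = (6.626×10⁻³⁴)(3×10⁸) / (3.65 × 1.602×10⁻¹⁹)
λ = 339.68 nm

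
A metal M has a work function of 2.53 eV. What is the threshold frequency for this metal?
6.1175e+14 Hz

The threshold frequency is when the photon energy equals the work function:
hf₀ = φ

Solving for f₀:
f₀ = φ/h = (2.53 eV × 1.602×10⁻¹⁹ J/eV) / (6.626×10⁻³⁴ J·s)
f₀ = 6.1175e+14 Hz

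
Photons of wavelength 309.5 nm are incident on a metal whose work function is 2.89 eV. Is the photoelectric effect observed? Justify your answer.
Yes

For photoemission, the photon energy must exceed the work function.

Photon energy: E = hc/λ = 4.0060 eV
Work function: φ = 2.89 eV

Since E_photon (4.0060 eV) > φ (2.89 eV), photoemission WILL occur.
The threshold wavelength is λ₀ = hc/φ = 429.0 nm.
Since 309.5 nm < 429.0 nm, the light has sufficient energy.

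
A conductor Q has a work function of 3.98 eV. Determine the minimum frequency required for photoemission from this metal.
9.6236e+14 Hz

The threshold frequency is when the photon energy equals the work function:
hf₀ = φ

Solving for f₀:
f₀ = φ/h = (3.98 eV × 1.602×10⁻¹⁹ J/eV) / (6.626×10⁻³⁴ J·s)
f₀ = 9.6236e+14 Hz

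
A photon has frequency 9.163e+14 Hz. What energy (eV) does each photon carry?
3.7895 eV

Using E = hf:

E = hf = (6.626×10⁻³⁴ J·s)(9.163e+14 Hz)
E = 3.7895 eV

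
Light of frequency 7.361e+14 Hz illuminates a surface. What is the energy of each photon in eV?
3.0443 eV

Using E = hf:

E = hf = (6.626×10⁻³⁴ J·s)(7.361e+14 Hz)
E = 3.0443 eV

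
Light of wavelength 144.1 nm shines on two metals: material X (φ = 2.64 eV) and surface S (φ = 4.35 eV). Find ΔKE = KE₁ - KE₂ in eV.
1.7100 eV

Using KE_max = hc/λ - φ for each metal:

Photon energy: E = hc/λ = 8.6040 eV

For material X (φ₁ = 2.64 eV):
KE₁ = E - φ₁ = 8.6040 - 2.64 = 5.9640 eV

For surface S (φ₂ = 4.35 eV):
KE₂ = E - φ₂ = 8.6040 - 4.35 = 4.2540 eV

Difference:
ΔKE = KE₁ - KE₂ = 5.9640 - 4.2540 = 1.7100 eV

Note: The difference equals the difference in work functions: 4.35 - 2.64 = 1.71 eV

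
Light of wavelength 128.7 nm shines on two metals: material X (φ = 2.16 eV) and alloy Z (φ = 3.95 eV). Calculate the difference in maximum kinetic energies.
1.7900 eV

Using KE_max = hc/λ - φ for each metal:

Photon energy: E = hc/λ = 9.6336 eV

For material X (φ₁ = 2.16 eV):
KE₁ = E - φ₁ = 9.6336 - 2.16 = 7.4736 eV

For alloy Z (φ₂ = 3.95 eV):
KE₂ = E - φ₂ = 9.6336 - 3.95 = 5.6836 eV

Difference:
ΔKE = KE₁ - KE₂ = 7.4736 - 5.6836 = 1.7900 eV

Note: The difference equals the difference in work functions: 3.95 - 2.16 = 1.79 eV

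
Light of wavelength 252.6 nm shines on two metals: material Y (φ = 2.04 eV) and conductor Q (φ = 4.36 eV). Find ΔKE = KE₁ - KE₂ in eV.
2.3200 eV

Using KE_max = hc/λ - φ for each metal:

Photon energy: E = hc/λ = 4.9083 eV

For material Y (φ₁ = 2.04 eV):
KE₁ = E - φ₁ = 4.9083 - 2.04 = 2.8683 eV

For conductor Q (φ₂ = 4.36 eV):
KE₂ = E - φ₂ = 4.9083 - 4.36 = 0.5483 eV

Difference:
ΔKE = KE₁ - KE₂ = 2.8683 - 0.5483 = 2.3200 eV

Note: The difference equals the difference in work functions: 4.36 - 2.04 = 2.32 eV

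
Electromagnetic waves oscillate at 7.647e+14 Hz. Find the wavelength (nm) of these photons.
392.04 nm

Using the wave equation: c = fλ

Solving for wavelength:
λ = c/f = (3×10⁸ m/s) / (7.647e+14 Hz)
λ = 392.04 nm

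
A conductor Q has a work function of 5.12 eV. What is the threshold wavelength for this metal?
242.16 nm

The threshold wavelength is when the photon energy equals the work function:
hc/λ₀ = φ

Solving for λ₀:
λ₀ = hc/φ = (6.626×10⁻³⁴ J·s)(3×10⁸ m/s) / (5.12 eV × 1.602×10⁻¹⁹ J/eV)
λ₀ = 242.16 nm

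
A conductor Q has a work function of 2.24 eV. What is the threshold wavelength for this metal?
553.50 nm

The threshold wavelength is when the photon energy equals the work function:
hc/λ₀ = φ

Solving for λ₀:
λ₀ = hc/φ = (6.626×10⁻³⁴ J·s)(3×10⁸ m/s) / (2.24 eV × 1.602×10⁻¹⁹ J/eV)
λ₀ = 553.50 nm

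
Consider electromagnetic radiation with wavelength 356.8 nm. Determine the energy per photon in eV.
3.4749 eV

Using E = hf = hc/λ:

E = hc/λ = (6.626×10⁻³⁴ J·s)(3×10⁸ m/s) / (356.8×10⁻⁹ m)
E = 3.4749 eV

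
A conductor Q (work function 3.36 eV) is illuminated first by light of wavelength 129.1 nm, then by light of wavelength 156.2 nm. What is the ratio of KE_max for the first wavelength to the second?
1.3640

Using Einstein's equation: KE_max = hc/λ - φ

For λ₁ = 129.1 nm:
E₁ = hc/λ₁ = 9.6037 eV
KE₁ = E₁ - φ = 9.6037 - 3.36 = 6.2437 eV

For λ₂ = 156.2 nm:
E₂ = hc/λ₂ = 7.9375 eV
KE₂ = E₂ - φ = 7.9375 - 3.36 = 4.5775 eV

Ratio: KE₁/KE₂ = 6.2437/4.5775 = 1.3640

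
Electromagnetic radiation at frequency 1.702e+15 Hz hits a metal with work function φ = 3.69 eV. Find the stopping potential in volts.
3.3489 V

The stopping potential V_s satisfies: eV_s = KE_max

First, find KE_max using Einstein's equation:
E_photon = hf = (6.626×10⁻³⁴ J·s)(1.702e+15 Hz) = 7.0389 eV
KE_max = E_photon - φ = 7.0389 - 3.69 = 3.3489 eV

Since eV_s = KE_max:
V_s = KE_max/e = 3.3489 V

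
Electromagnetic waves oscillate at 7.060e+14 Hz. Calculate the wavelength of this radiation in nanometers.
424.64 nm

Using the wave equation: c = fλ

Solving for wavelength:
λ = c/f = (3×10⁸ m/s) / (7.060e+14 Hz)
λ = 424.64 nm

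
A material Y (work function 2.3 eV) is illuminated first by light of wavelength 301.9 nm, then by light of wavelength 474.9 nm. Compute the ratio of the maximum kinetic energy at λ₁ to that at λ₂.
5.8144

Using Einstein's equation: KE_max = hc/λ - φ

For λ₁ = 301.9 nm:
E₁ = hc/λ₁ = 4.1068 eV
KE₁ = E₁ - φ = 4.1068 - 2.3 = 1.8068 eV

For λ₂ = 474.9 nm:
E₂ = hc/λ₂ = 2.6107 eV
KE₂ = E₂ - φ = 2.6107 - 2.3 = 0.3107 eV

Ratio: KE₁/KE₂ = 1.8068/0.3107 = 5.8144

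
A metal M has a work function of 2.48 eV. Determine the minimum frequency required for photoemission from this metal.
5.9966e+14 Hz

The threshold frequency is when the photon energy equals the work function:
hf₀ = φ

Solving for f₀:
f₀ = φ/h = (2.48 eV × 1.602×10⁻¹⁹ J/eV) / (6.626×10⁻³⁴ J·s)
f₀ = 5.9966e+14 Hz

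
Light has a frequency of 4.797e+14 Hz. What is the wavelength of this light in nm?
624.96 nm

Using the wave equation: c = fλ

Solving for wavelength:
λ = c/f = (3×10⁸ m/s) / (4.797e+14 Hz)
λ = 624.96 nm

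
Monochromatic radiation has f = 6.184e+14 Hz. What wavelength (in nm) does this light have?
484.79 nm

Using the wave equation: c = fλ

Solving for wavelength:
λ = c/f = (3×10⁸ m/s) / (6.184e+14 Hz)
λ = 484.79 nm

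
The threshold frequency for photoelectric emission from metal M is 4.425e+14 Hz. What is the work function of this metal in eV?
1.83 eV

At the threshold frequency, photon energy equals work function:
φ = hf₀

Calculating:
φ = (6.626×10⁻³⁴ J·s)(4.425e+14 Hz)
φ = 1.83 eV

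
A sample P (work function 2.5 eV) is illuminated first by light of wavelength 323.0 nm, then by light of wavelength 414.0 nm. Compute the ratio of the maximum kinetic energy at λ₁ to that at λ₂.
2.7052

Using Einstein's equation: KE_max = hc/λ - φ

For λ₁ = 323.0 nm:
E₁ = hc/λ₁ = 3.8385 eV
KE₁ = E₁ - φ = 3.8385 - 2.5 = 1.3385 eV

For λ₂ = 414.0 nm:
E₂ = hc/λ₂ = 2.9948 eV
KE₂ = E₂ - φ = 2.9948 - 2.5 = 0.4948 eV

Ratio: KE₁/KE₂ = 1.3385/0.4948 = 2.7052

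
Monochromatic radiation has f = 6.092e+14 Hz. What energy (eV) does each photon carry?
2.5194 eV

Using E = hf:

E = hf = (6.626×10⁻³⁴ J·s)(6.092e+14 Hz)
E = 2.5194 eV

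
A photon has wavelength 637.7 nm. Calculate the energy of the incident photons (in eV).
1.9442 eV

Using E = hf = hc/λ:

E = hc/λ = (6.626×10⁻³⁴ J·s)(3×10⁸ m/s) / (637.7×10⁻⁹ m)
E = 1.9442 eV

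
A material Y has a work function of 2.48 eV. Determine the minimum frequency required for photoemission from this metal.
5.9966e+14 Hz

The threshold frequency is when the photon energy equals the work function:
hf₀ = φ

Solving for f₀:
f₀ = φ/h = (2.48 eV × 1.602×10⁻¹⁹ J/eV) / (6.626×10⁻³⁴ J·s)
f₀ = 5.9966e+14 Hz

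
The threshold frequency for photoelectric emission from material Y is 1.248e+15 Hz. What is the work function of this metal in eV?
5.16 eV

At the threshold frequency, photon energy equals work function:
φ = hf₀

Calculating:
φ = (6.626×10⁻³⁴ J·s)(1.248e+15 Hz)
φ = 5.16 eV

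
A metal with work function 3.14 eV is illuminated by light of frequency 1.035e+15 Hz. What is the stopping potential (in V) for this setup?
1.1404 V

The stopping potential V_s satisfies: eV_s = KE_max

First, find KE_max using Einstein's equation:
E_photon = hf = (6.626×10⁻³⁴ J·s)(1.035e+15 Hz) = 4.2804 eV
KE_max = E_photon - φ = 4.2804 - 3.14 = 1.1404 eV

Since eV_s = KE_max:
V_s = KE_max/e = 1.1404 V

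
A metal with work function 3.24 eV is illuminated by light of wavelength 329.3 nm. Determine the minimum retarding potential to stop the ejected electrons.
0.5251 V

The stopping potential V_s satisfies: eV_s = KE_max

First, find KE_max using Einstein's equation:
E_photon = hc/λ = 3.7651 eV
KE_max = E_photon - φ = 3.7651 - 3.24 = 0.5251 eV

Since eV_s = KE_max:
V_s = KE_max/e = 0.5251 V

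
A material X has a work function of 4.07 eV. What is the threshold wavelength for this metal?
304.63 nm

The threshold wavelength is when the photon energy equals the work function:
hc/λ₀ = φ

Solving for λ₀:
λ₀ = hc/φ = (6.626×10⁻³⁴ J·s)(3×10⁸ m/s) / (4.07 eV × 1.602×10⁻¹⁹ J/eV)
λ₀ = 304.63 nm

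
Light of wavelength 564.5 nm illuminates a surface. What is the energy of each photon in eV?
2.1964 eV

Using E = hf = hc/λ:

E = hc/λ = (6.626×10⁻³⁴ J·s)(3×10⁸ m/s) / (564.5×10⁻⁹ m)
E = 2.1964 eV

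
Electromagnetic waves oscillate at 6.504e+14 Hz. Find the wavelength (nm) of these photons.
460.94 nm

Using the wave equation: c = fλ

Solving for wavelength:
λ = c/f = (3×10⁸ m/s) / (6.504e+14 Hz)
λ = 460.94 nm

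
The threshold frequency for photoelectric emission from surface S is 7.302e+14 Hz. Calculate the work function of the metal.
3.02 eV

At the threshold frequency, photon energy equals work function:
φ = hf₀

Calculating:
φ = (6.626×10⁻³⁴ J·s)(7.302e+14 Hz)
φ = 3.02 eV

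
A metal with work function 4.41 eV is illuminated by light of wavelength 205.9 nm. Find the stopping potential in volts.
1.6116 V

The stopping potential V_s satisfies: eV_s = KE_max

First, find KE_max using Einstein's equation:
E_photon = hc/λ = 6.0216 eV
KE_max = E_photon - φ = 6.0216 - 4.41 = 1.6116 eV

Since eV_s = KE_max:
V_s = KE_max/e = 1.6116 V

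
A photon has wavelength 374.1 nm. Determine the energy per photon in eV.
3.3142 eV

Using E = hf = hc/λ:

E = hc/λ = (6.626×10⁻³⁴ J·s)(3×10⁸ m/s) / (374.1×10⁻⁹ m)
E = 3.3142 eV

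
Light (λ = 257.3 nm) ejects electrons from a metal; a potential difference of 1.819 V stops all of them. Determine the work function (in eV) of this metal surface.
3.00 eV

The stopping potential gives the maximum kinetic energy: KE_max = eV_s = 1.819 eV

From Einstein's photoelectric equation: KE_max = hc/λ - φ
Rearranging: φ = hc/λ - KE_max

Calculate photon energy:
E_photon = hc/λ = (6.626×10⁻³⁴ J·s)(3×10⁸ m/s) / (257.3×10⁻⁹ m) = 4.8187 eV

Therefore:
φ = 4.8187 - 1.819 = 3.00 eV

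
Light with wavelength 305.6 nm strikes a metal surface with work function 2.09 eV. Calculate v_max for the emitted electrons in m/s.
8.3183e+05 m/s

First, find the maximum kinetic energy:
E_photon = hc/λ = 4.0571 eV
KE_max = E_photon - φ = 4.0571 - 2.09 = 1.9671 eV

Convert to Joules: KE_max = 1.9671 × 1.602×10⁻¹⁹ J = 3.1516e-19 J

Then use KE = ½mv² to find velocity:
v = √(2·KE/m) = √(2 × 3.1516e-19 J / 9.109e-31 kg)
v = 8.3183e+05 m/s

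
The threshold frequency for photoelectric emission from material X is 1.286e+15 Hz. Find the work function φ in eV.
5.32 eV

At the threshold frequency, photon energy equals work function:
φ = hf₀

Calculating:
φ = (6.626×10⁻³⁴ J·s)(1.286e+15 Hz)
φ = 5.32 eV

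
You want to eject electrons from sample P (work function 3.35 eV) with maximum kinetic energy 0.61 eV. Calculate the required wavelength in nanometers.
313.09 nm

From Einstein's equation: KE_max = hc/λ - φ

Rearranging for λ:
hc/λ = KE_max + φ
λ = hc/(KE_max + φ)

Required photon energy:
E_photon = KE_max + φ = 0.61 + 3.35 = 3.96 eV

Required wavelength:
λ = hc/E_photon = (6.626×10⁻³⁴)(3×10⁸) / (3.96 × 1.602×10⁻¹⁹)
λ = 313.09 nm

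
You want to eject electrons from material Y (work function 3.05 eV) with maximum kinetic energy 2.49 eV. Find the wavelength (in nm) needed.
223.80 nm

From Einstein's equation: KE_max = hc/λ - φ

Rearranging for λ:
hc/λ = KE_max + φ
λ = hc/(KE_max + φ)

Required photon energy:
E_photon = KE_max + φ = 2.49 + 3.05 = 5.54 eV

Required wavelength:
λ = hc/E_photon = (6.626×10⁻³⁴)(3×10⁸) / (5.54 × 1.602×10⁻¹⁹)
λ = 223.80 nm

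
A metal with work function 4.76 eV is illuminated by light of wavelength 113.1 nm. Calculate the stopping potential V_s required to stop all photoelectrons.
6.2024 V

The stopping potential V_s satisfies: eV_s = KE_max

First, find KE_max using Einstein's equation:
E_photon = hc/λ = 10.9624 eV
KE_max = E_photon - φ = 10.9624 - 4.76 = 6.2024 eV

Since eV_s = KE_max:
V_s = KE_max/e = 6.2024 V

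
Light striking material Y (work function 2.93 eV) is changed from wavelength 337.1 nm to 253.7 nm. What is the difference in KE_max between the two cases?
1.2091 eV

Using Einstein's equation: KE_max = hc/λ - φ

For λ₁ = 337.1 nm:
KE₁ = hc/λ₁ - φ = 3.6780 - 2.93 = 0.7480 eV

For λ₂ = 253.7 nm:
KE₂ = hc/λ₂ - φ = 4.8870 - 2.93 = 1.9570 eV

Change in KE:
ΔKE = KE₂ - KE₁ = 1.9570 - 0.7480 = 1.2091 eV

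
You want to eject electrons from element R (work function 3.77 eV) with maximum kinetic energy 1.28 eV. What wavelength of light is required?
245.51 nm

From Einstein's equation: KE_max = hc/λ - φ

Rearranging for λ:
hc/λ = KE_max + φ
λ = hc/(KE_max + φ)

Required photon energy:
E_photon = KE_max + φ = 1.28 + 3.77 = 5.05 eV

Required wavelength:
λ = hc/E_photon = (6.626×10⁻³⁴)(3×10⁸) / (5.05 × 1.602×10⁻¹⁹)
λ = 245.51 nm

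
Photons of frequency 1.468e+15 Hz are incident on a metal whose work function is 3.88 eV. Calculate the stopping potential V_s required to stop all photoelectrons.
2.1912 V

The stopping potential V_s satisfies: eV_s = KE_max

First, find KE_max using Einstein's equation:
E_photon = hf = (6.626×10⁻³⁴ J·s)(1.468e+15 Hz) = 6.0712 eV
KE_max = E_photon - φ = 6.0712 - 3.88 = 2.1912 eV

Since eV_s = KE_max:
V_s = KE_max/e = 2.1912 V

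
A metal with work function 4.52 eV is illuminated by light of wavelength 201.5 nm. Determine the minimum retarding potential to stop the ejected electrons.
1.6331 V

The stopping potential V_s satisfies: eV_s = KE_max

First, find KE_max using Einstein's equation:
E_photon = hc/λ = 6.1531 eV
KE_max = E_photon - φ = 6.1531 - 4.52 = 1.6331 eV

Since eV_s = KE_max:
V_s = KE_max/e = 1.6331 V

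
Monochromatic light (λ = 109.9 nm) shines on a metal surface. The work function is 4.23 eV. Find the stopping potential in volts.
7.0515 V

The stopping potential V_s satisfies: eV_s = KE_max

First, find KE_max using Einstein's equation:
E_photon = hc/λ = 11.2815 eV
KE_max = E_photon - φ = 11.2815 - 4.23 = 7.0515 eV

Since eV_s = KE_max:
V_s = KE_max/e = 7.0515 V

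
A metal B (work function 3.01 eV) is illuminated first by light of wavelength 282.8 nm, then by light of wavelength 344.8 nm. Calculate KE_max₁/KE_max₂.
2.3457

Using Einstein's equation: KE_max = hc/λ - φ

For λ₁ = 282.8 nm:
E₁ = hc/λ₁ = 4.3842 eV
KE₁ = E₁ - φ = 4.3842 - 3.01 = 1.3742 eV

For λ₂ = 344.8 nm:
E₂ = hc/λ₂ = 3.5958 eV
KE₂ = E₂ - φ = 3.5958 - 3.01 = 0.5858 eV

Ratio: KE₁/KE₂ = 1.3742/0.5858 = 2.3457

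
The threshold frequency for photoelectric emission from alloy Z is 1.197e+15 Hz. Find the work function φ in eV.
4.95 eV

At the threshold frequency, photon energy equals work function:
φ = hf₀

Calculating:
φ = (6.626×10⁻³⁴ J·s)(1.197e+15 Hz)
φ = 4.95 eV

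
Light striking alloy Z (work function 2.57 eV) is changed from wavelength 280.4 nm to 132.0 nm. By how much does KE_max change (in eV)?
4.9711 eV

Using Einstein's equation: KE_max = hc/λ - φ

For λ₁ = 280.4 nm:
KE₁ = hc/λ₁ - φ = 4.4217 - 2.57 = 1.8517 eV

For λ₂ = 132.0 nm:
KE₂ = hc/λ₂ - φ = 9.3927 - 2.57 = 6.8227 eV

Change in KE:
ΔKE = KE₂ - KE₁ = 6.8227 - 1.8517 = 4.9711 eV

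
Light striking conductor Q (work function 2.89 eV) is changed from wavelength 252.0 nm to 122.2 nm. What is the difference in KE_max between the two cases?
5.2260 eV

Using Einstein's equation: KE_max = hc/λ - φ

For λ₁ = 252.0 nm:
KE₁ = hc/λ₁ - φ = 4.9200 - 2.89 = 2.0300 eV

For λ₂ = 122.2 nm:
KE₂ = hc/λ₂ - φ = 10.1460 - 2.89 = 7.2560 eV

Change in KE:
ΔKE = KE₂ - KE₁ = 7.2560 - 2.0300 = 5.2260 eV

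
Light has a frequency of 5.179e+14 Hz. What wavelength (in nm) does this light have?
578.86 nm

Using the wave equation: c = fλ

Solving for wavelength:
λ = c/f = (3×10⁸ m/s) / (5.179e+14 Hz)
λ = 578.86 nm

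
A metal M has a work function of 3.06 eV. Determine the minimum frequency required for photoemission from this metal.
7.3990e+14 Hz

The threshold frequency is when the photon energy equals the work function:
hf₀ = φ

Solving for f₀:
f₀ = φ/h = (3.06 eV × 1.602×10⁻¹⁹ J/eV) / (6.626×10⁻³⁴ J·s)
f₀ = 7.3990e+14 Hz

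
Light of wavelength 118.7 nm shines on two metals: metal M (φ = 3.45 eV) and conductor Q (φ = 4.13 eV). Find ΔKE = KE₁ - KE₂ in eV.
0.6800 eV

Using KE_max = hc/λ - φ for each metal:

Photon energy: E = hc/λ = 10.4452 eV

For metal M (φ₁ = 3.45 eV):
KE₁ = E - φ₁ = 10.4452 - 3.45 = 6.9952 eV

For conductor Q (φ₂ = 4.13 eV):
KE₂ = E - φ₂ = 10.4452 - 4.13 = 6.3152 eV

Difference:
ΔKE = KE₁ - KE₂ = 6.9952 - 6.3152 = 0.6800 eV

Note: The difference equals the difference in work functions: 4.13 - 3.45 = 0.68 eV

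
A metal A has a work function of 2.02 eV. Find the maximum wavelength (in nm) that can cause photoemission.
613.78 nm

The threshold wavelength is when the photon energy equals the work function:
hc/λ₀ = φ

Solving for λ₀:
λ₀ = hc/φ = (6.626×10⁻³⁴ J·s)(3×10⁸ m/s) / (2.02 eV × 1.602×10⁻¹⁹ J/eV)
λ₀ = 613.78 nm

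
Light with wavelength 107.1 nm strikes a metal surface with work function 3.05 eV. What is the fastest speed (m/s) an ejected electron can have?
1.7319e+06 m/s

First, find the maximum kinetic energy:
E_photon = hc/λ = 11.5765 eV
KE_max = E_photon - φ = 11.5765 - 3.05 = 8.5265 eV

Convert to Joules: KE_max = 8.5265 × 1.602×10⁻¹⁹ J = 1.3661e-18 J

Then use KE = ½mv² to find velocity:
v = √(2·KE/m) = √(2 × 1.3661e-18 J / 9.109e-31 kg)
v = 1.7319e+06 m/s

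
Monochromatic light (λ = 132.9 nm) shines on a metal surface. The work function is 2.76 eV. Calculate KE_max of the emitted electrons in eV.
6.5691 eV

Using Einstein's photoelectric equation: KE_max = hf - φ = hc/λ - φ

First, calculate the photon energy:
E_photon = hc/λ = (6.626×10⁻³⁴ J·s)(3×10⁸ m/s) / (132.9×10⁻⁹ m)
E_photon = 9.3291 eV

Then, the maximum kinetic energy:
KE_max = E_photon - φ = 9.3291 eV - 2.76 eV = 6.5691 eV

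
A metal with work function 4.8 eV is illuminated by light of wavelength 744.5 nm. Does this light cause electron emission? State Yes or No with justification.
No

For photoemission, the photon energy must exceed the work function.

Photon energy: E = hc/λ = 1.6653 eV
Work function: φ = 4.8 eV

Since E_photon (1.6653 eV) < φ (4.8 eV), photoemission will NOT occur.
The threshold wavelength is λ₀ = hc/φ = 258.3 nm.
Since 744.5 nm > 258.3 nm, the photons lack sufficient energy.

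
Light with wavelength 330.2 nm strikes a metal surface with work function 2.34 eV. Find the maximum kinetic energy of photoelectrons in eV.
1.4148 eV

Using Einstein's photoelectric equation: KE_max = hf - φ = hc/λ - φ

First, calculate the photon energy:
E_photon = hc/λ = (6.626×10⁻³⁴ J·s)(3×10⁸ m/s) / (330.2×10⁻⁹ m)
E_photon = 3.7548 eV

Then, the maximum kinetic energy:
KE_max = E_photon - φ = 3.7548 eV - 2.34 eV = 1.4148 eV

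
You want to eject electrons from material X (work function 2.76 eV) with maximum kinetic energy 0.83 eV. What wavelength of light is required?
345.36 nm

From Einstein's equation: KE_max = hc/λ - φ

Rearranging for λ:
hc/λ = KE_max + φ
λ = hc/(KE_max + φ)

Required photon energy:
E_photon = KE_max + φ = 0.83 + 2.76 = 3.59 eV

Required wavelength:
λ = hc/E_photon = (6.626×10⁻³⁴)(3×10⁸) / (3.59 × 1.602×10⁻¹⁹)
λ = 345.36 nm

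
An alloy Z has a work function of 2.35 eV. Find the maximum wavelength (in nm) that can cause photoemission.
527.59 nm

The threshold wavelength is when the photon energy equals the work function:
hc/λ₀ = φ

Solving for λ₀:
λ₀ = hc/φ = (6.626×10⁻³⁴ J·s)(3×10⁸ m/s) / (2.35 eV × 1.602×10⁻¹⁹ J/eV)
λ₀ = 527.59 nm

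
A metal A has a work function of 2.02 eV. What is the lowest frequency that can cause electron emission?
4.8843e+14 Hz

The threshold frequency is when the photon energy equals the work function:
hf₀ = φ

Solving for f₀:
f₀ = φ/h = (2.02 eV × 1.602×10⁻¹⁹ J/eV) / (6.626×10⁻³⁴ J·s)
f₀ = 4.8843e+14 Hz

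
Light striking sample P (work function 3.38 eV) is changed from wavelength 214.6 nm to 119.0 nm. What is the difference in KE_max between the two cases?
4.6414 eV

Using Einstein's equation: KE_max = hc/λ - φ

For λ₁ = 214.6 nm:
KE₁ = hc/λ₁ - φ = 5.7775 - 3.38 = 2.3975 eV

For λ₂ = 119.0 nm:
KE₂ = hc/λ₂ - φ = 10.4188 - 3.38 = 7.0388 eV

Change in KE:
ΔKE = KE₂ - KE₁ = 7.0388 - 2.3975 = 4.6414 eV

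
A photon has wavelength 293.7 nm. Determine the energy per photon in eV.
4.2215 eV

Using E = hf = hc/λ:

E = hc/λ = (6.626×10⁻³⁴ J·s)(3×10⁸ m/s) / (293.7×10⁻⁹ m)
E = 4.2215 eV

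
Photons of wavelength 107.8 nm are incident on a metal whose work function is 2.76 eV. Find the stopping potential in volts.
8.7413 V

The stopping potential V_s satisfies: eV_s = KE_max

First, find KE_max using Einstein's equation:
E_photon = hc/λ = 11.5013 eV
KE_max = E_photon - φ = 11.5013 - 2.76 = 8.7413 eV

Since eV_s = KE_max:
V_s = KE_max/e = 8.7413 V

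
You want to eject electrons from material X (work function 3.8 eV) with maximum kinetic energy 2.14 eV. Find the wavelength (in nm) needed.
208.73 nm

From Einstein's equation: KE_max = hc/λ - φ

Rearranging for λ:
hc/λ = KE_max + φ
λ = hc/(KE_max + φ)

Required photon energy:
E_photon = KE_max + φ = 2.14 + 3.8 = 5.94 eV

Required wavelength:
λ = hc/E_photon = (6.626×10⁻³⁴)(3×10⁸) / (5.94 × 1.602×10⁻¹⁹)
λ = 208.73 nm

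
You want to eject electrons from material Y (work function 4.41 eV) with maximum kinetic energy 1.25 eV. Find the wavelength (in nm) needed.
219.05 nm

From Einstein's equation: KE_max = hc/λ - φ

Rearranging for λ:
hc/λ = KE_max + φ
λ = hc/(KE_max + φ)

Required photon energy:
E_photon = KE_max + φ = 1.25 + 4.41 = 5.66 eV

Required wavelength:
λ = hc/E_photon = (6.626×10⁻³⁴)(3×10⁸) / (5.66 × 1.602×10⁻¹⁹)
λ = 219.05 nm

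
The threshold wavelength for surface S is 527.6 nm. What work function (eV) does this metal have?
2.35 eV

At the threshold wavelength, photon energy equals work function:
φ = hc/λ₀

Calculating:
φ = (6.626×10⁻³⁴ J·s)(3×10⁸ m/s) / (527.6×10⁻⁹ m)
φ = 2.35 eV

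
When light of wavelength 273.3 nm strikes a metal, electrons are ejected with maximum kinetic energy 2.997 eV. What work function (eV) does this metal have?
1.54 eV

From Einstein's photoelectric equation: KE_max = hf - φ = hc/λ - φ

Rearranging for φ:
φ = hc/λ - KE_max

Calculate photon energy:
E_photon = hc/λ = 4.5366 eV

Therefore:
φ = 4.5366 - 2.997 = 1.54 eV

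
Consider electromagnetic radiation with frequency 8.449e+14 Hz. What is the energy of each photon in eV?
3.4942 eV

Using E = hf:

E = hf = (6.626×10⁻³⁴ J·s)(8.449e+14 Hz)
E = 3.4942 eV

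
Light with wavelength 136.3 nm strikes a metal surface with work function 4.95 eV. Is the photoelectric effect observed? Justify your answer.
Yes

For photoemission, the photon energy must exceed the work function.

Photon energy: E = hc/λ = 9.0964 eV
Work function: φ = 4.95 eV

Since E_photon (9.0964 eV) > φ (4.95 eV), photoemission WILL occur.
The threshold wavelength is λ₀ = hc/φ = 250.5 nm.
Since 136.3 nm < 250.5 nm, the light has sufficient energy.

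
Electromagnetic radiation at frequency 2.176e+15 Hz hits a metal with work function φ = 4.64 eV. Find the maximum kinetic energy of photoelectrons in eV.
4.3592 eV

Using Einstein's photoelectric equation: KE_max = hf - φ

First, calculate the photon energy:
E_photon = hf = (6.626×10⁻³⁴ J·s)(2.176e+15 Hz)
E_photon = 8.9992 eV

Then, the maximum kinetic energy:
KE_max = E_photon - φ = 8.9992 eV - 4.64 eV = 4.3592 eV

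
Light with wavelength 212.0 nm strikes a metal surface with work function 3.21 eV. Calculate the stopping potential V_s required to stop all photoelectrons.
2.6383 V

The stopping potential V_s satisfies: eV_s = KE_max

First, find KE_max using Einstein's equation:
E_photon = hc/λ = 5.8483 eV
KE_max = E_photon - φ = 5.8483 - 3.21 = 2.6383 eV

Since eV_s = KE_max:
V_s = KE_max/e = 2.6383 V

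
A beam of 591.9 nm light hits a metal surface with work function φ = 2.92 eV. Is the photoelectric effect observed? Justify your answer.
No

For photoemission, the photon energy must exceed the work function.

Photon energy: E = hc/λ = 2.0947 eV
Work function: φ = 2.92 eV

Since E_photon (2.0947 eV) < φ (2.92 eV), photoemission will NOT occur.
The threshold wavelength is λ₀ = hc/φ = 424.6 nm.
Since 591.9 nm > 424.6 nm, the photons lack sufficient energy.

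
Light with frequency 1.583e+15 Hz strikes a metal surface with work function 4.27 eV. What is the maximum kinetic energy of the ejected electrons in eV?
2.2768 eV

Using Einstein's photoelectric equation: KE_max = hf - φ

First, calculate the photon energy:
E_photon = hf = (6.626×10⁻³⁴ J·s)(1.583e+15 Hz)
E_photon = 6.5468 eV

Then, the maximum kinetic energy:
KE_max = E_photon - φ = 6.5468 eV - 4.27 eV = 2.2768 eV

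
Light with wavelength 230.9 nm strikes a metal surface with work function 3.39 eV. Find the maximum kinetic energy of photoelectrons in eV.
1.9796 eV

Using Einstein's photoelectric equation: KE_max = hf - φ = hc/λ - φ

First, calculate the photon energy:
E_photon = hc/λ = (6.626×10⁻³⁴ J·s)(3×10⁸ m/s) / (230.9×10⁻⁹ m)
E_photon = 5.3696 eV

Then, the maximum kinetic energy:
KE_max = E_photon - φ = 5.3696 eV - 3.39 eV = 1.9796 eV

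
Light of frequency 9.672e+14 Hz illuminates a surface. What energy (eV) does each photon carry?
4.0000 eV

Using E = hf:

E = hf = (6.626×10⁻³⁴ J·s)(9.672e+14 Hz)
E = 4.0000 eV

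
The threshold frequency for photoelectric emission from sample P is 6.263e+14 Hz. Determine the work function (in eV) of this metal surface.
2.59 eV

At the threshold frequency, photon energy equals work function:
φ = hf₀

Calculating:
φ = (6.626×10⁻³⁴ J·s)(6.263e+14 Hz)
φ = 2.59 eV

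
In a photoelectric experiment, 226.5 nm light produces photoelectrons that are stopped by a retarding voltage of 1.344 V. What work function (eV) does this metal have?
4.13 eV

The stopping potential gives the maximum kinetic energy: KE_max = eV_s = 1.344 eV

From Einstein's photoelectric equation: KE_max = hc/λ - φ
Rearranging: φ = hc/λ - KE_max

Calculate photon energy:
E_photon = hc/λ = (6.626×10⁻³⁴ J·s)(3×10⁸ m/s) / (226.5×10⁻⁹ m) = 5.4739 eV

Therefore:
φ = 5.4739 - 1.344 = 4.13 eV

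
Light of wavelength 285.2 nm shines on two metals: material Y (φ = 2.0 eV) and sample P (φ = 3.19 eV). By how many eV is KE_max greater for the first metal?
1.1900 eV

Using KE_max = hc/λ - φ for each metal:

Photon energy: E = hc/λ = 4.3473 eV

For material Y (φ₁ = 2.0 eV):
KE₁ = E - φ₁ = 4.3473 - 2.0 = 2.3473 eV

For sample P (φ₂ = 3.19 eV):
KE₂ = E - φ₂ = 4.3473 - 3.19 = 1.1573 eV

Difference:
ΔKE = KE₁ - KE₂ = 2.3473 - 1.1573 = 1.1900 eV

Note: The difference equals the difference in work functions: 3.19 - 2.0 = 1.19 eV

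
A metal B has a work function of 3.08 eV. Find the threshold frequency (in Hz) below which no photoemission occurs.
7.4474e+14 Hz

The threshold frequency is when the photon energy equals the work function:
hf₀ = φ

Solving for f₀:
f₀ = φ/h = (3.08 eV × 1.602×10⁻¹⁹ J/eV) / (6.626×10⁻³⁴ J·s)
f₀ = 7.4474e+14 Hz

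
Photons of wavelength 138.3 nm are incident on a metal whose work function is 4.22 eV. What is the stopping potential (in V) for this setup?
4.7449 V

The stopping potential V_s satisfies: eV_s = KE_max

First, find KE_max using Einstein's equation:
E_photon = hc/λ = 8.9649 eV
KE_max = E_photon - φ = 8.9649 - 4.22 = 4.7449 eV

Since eV_s = KE_max:
V_s = KE_max/e = 4.7449 V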